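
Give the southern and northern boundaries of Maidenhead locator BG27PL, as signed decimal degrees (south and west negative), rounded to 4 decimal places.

Field B=1, G=6: +1·20° lon, +6·10° lat → SW at lon -160°, lat -30°.
Square 2, 7: +2·2° lon, +7·1° lat → SW at lon -156°, lat -23°.
Subsquare p=15, l=11: +15·0.0833333° lon, +11·0.0416667° lat → SW at lon -154.75°, lat -22.5417°.
Cell spans 0.0833333° lon × 0.0416667° lat.
south -22.5417, north -22.5000.

-22.5417, -22.5000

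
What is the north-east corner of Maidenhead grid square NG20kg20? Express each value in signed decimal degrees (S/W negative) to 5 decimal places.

Field N=13, G=6: +13·20° lon, +6·10° lat → SW at lon 80°, lat -30°.
Square 2, 0: +2·2° lon, +0·1° lat → SW at lon 84°, lat -30°.
Subsquare k=10, g=6: +10·0.0833333° lon, +6·0.0416667° lat → SW at lon 84.8333°, lat -29.75°.
Extended square 2, 0: +2·0.00833333° lon, +0·0.00416667° lat → SW at lon 84.85°, lat -29.75°.
Cell spans 0.00833333° lon × 0.00416667° lat. NE corner is SW corner plus one full cell.
latitude -29.74583, longitude 84.85833.

-29.74583, 84.85833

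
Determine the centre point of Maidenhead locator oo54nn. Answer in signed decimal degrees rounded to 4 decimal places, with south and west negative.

Field O=14, O=14: +14·20° lon, +14·10° lat → SW at lon 100°, lat 50°.
Square 5, 4: +5·2° lon, +4·1° lat → SW at lon 110°, lat 54°.
Subsquare n=13, n=13: +13·0.0833333° lon, +13·0.0416667° lat → SW at lon 111.083°, lat 54.5417°.
Cell spans 0.0833333° lon × 0.0416667° lat. Centre is SW corner plus half of each.
latitude 54.5625, longitude 111.1250.

54.5625, 111.1250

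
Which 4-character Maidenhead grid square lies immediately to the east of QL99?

RL09

Longitude square 9; +1 → 10, wraps to 0, carry into field.
Longitude field Q = 16; +1 → 17 = R.
The latitude characters are unchanged.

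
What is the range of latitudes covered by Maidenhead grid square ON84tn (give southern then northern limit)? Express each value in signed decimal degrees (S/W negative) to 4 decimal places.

44.5417, 44.5833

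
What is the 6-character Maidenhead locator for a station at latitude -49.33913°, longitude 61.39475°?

ME00qp

Add 180° to longitude and 90° to latitude: 241.3947, 40.6609.
Field (20°×10°, letters A–R): 241.3947/20 → 12 → M, 40.6609/10 → 4 → E; chars ME.
Square (2°×1°, digits 0–9): 1.3947/2 → 0, 0.6609/1 → 0; chars 00.
Subsquare (5′×2.5′, letters a–x): 1.3947/0.0833333 → 16 → q, 0.6609/0.0416667 → 15 → p; chars qp.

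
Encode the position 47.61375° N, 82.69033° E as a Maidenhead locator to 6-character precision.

NN17io

Offset from 180°W / 90°S: lon 262.6903°, lat 137.6138°.
Field (20°×10°, letters A–R): lon ⌊262.6903/20⌋ = 13 → N; lat ⌊137.6138/10⌋ = 13 → N.
Square (2°×1°, digits 0–9): lon ⌊2.6903/2⌋ = 1; lat ⌊7.6138/1⌋ = 7.
Subsquare (5′×2.5′, letters a–x): lon ⌊0.6903/0.0833333⌋ = 8 → i; lat ⌊0.6138/0.0416667⌋ = 14 → o.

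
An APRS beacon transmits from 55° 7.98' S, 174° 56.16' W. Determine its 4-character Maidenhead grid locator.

AD24

Shift to the Maidenhead origin (180°W, 90°S): lon 5.06, lat 34.87.
Field (20°×10°, letters A–R): 5.06/20 → 0 → A, 34.87/10 → 3 → D; chars AD.
Square (2°×1°, digits 0–9): 5.06/2 → 2, 4.87/1 → 4; chars 24.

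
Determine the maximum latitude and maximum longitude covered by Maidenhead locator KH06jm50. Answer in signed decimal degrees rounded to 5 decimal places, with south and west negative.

-13.49583, 20.80000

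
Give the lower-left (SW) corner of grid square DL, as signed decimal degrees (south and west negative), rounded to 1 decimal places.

Field D=3, L=11: +3·20° lon, +11·10° lat → SW at lon -120°, lat 20°.
latitude 20.0, longitude -120.0.

20.0, -120.0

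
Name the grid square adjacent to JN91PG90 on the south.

JN91pf99

Latitude extended square 0; −1 → -1, wraps to 9, carry into subsquare.
Latitude subsquare g = 6; −1 → 5 = f.
The longitude characters are unchanged.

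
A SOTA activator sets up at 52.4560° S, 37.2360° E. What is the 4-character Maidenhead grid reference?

Add 180° to longitude and 90° to latitude: 217.24, 37.54.
Field (20°×10°, letters A–R): lon ⌊217.24/20⌋ = 10 → K; lat ⌊37.54/10⌋ = 3 → D.
Square (2°×1°, digits 0–9): lon ⌊17.24/2⌋ = 8; lat ⌊7.54/1⌋ = 7.

KD87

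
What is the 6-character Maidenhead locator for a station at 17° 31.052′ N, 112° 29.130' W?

DK37sm

Offset from 180°W / 90°S: lon 67.5145°, lat 107.5175°.
Field: lon ⌊67.5145/20⌋ = 3 → D; lat ⌊107.5175/10⌋ = 10 → K.
Square: lon ⌊7.5145/2⌋ = 3; lat ⌊7.5175/1⌋ = 7.
Subsquare: lon ⌊1.5145/0.0833333⌋ = 18 → s; lat ⌊0.5175/0.0416667⌋ = 12 → m.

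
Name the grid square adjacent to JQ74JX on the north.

JQ75ja

Latitude subsquare x = 23; +1 → 24, wraps to 0 = a, carry into square.
Latitude square 4; +1 → 5.
The longitude characters are unchanged.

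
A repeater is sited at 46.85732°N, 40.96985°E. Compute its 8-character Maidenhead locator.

LN06lu65

Offset from 180°W / 90°S: lon 220.96985°, lat 136.85732°.
Field: 220.96985/20 → 11 → L, 136.85732/10 → 13 → N; chars LN.
Square: 0.96985/2 → 0, 6.85732/1 → 6; chars 06.
Subsquare: 0.96985/0.0833333 → 11 → l, 0.85732/0.0416667 → 20 → u; chars lu.
Extended square: 0.05318/0.00833333 → 6, 0.02399/0.00416667 → 5; chars 65.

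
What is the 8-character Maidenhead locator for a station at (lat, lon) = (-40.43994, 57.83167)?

Shift to the Maidenhead origin (180°W, 90°S): lon 237.83167, lat 49.56006.
Field: 237.83167/20 → 11 → L, 49.56006/10 → 4 → E; chars LE.
Square: 17.83167/2 → 8, 9.56006/1 → 9; chars 89.
Subsquare: 1.83167/0.0833333 → 21 → v, 0.56006/0.0416667 → 13 → n; chars vn.
Extended square: 0.08167/0.00833333 → 9, 0.01839/0.00416667 → 4; chars 94.

LE89vn94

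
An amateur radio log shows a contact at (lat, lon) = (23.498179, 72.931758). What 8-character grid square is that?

Offset from 180°W / 90°S: lon 252.93176°, lat 113.49818°.
Field: lon ⌊252.93176/20⌋ = 12 → M; lat ⌊113.49818/10⌋ = 11 → L.
Square: lon ⌊12.93176/2⌋ = 6; lat ⌊3.49818/1⌋ = 3.
Subsquare: lon ⌊0.93176/0.0833333⌋ = 11 → l; lat ⌊0.49818/0.0416667⌋ = 11 → l.
Extended square: lon ⌊0.01509/0.00833333⌋ = 1; lat ⌊0.03985/0.00416667⌋ = 9.

ML63ll19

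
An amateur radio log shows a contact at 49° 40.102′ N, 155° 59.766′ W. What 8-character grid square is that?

BN29aq00

Offset from 180°W / 90°S: lon 24.00390°, lat 139.66837°.
Field: 24.00390/20 → 1 → B, 139.66837/10 → 13 → N; chars BN.
Square: 4.00390/2 → 2, 9.66837/1 → 9; chars 29.
Subsquare: 0.00390/0.0833333 → 0 → a, 0.66837/0.0416667 → 16 → q; chars aq.
Extended square: 0.00390/0.00833333 → 0, 0.00170/0.00416667 → 0; chars 00.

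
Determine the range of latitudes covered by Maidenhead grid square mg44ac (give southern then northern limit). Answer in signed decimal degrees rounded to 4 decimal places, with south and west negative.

-25.9167, -25.8750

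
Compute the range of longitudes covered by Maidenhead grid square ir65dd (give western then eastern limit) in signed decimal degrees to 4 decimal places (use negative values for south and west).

-7.7500, -7.6667

Field I=8, R=17: +8·20° lon, +17·10° lat → SW at lon -20°, lat 80°.
Square 6, 5: +6·2° lon, +5·1° lat → SW at lon -8°, lat 85°.
Subsquare d=3, d=3: +3·0.0833333° lon, +3·0.0416667° lat → SW at lon -7.75°, lat 85.125°.
Cell spans 0.0833333° lon × 0.0416667° lat.
west -7.7500, east -7.6667.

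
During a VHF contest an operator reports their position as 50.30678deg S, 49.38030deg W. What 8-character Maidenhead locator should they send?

GD59hq46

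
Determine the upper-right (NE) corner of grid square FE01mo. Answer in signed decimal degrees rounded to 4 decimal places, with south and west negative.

Field F=5, E=4: +5·20° lon, +4·10° lat → SW at lon -80°, lat -50°.
Square 0, 1: +0·2° lon, +1·1° lat → SW at lon -80°, lat -49°.
Subsquare m=12, o=14: +12·0.0833333° lon, +14·0.0416667° lat → SW at lon -79°, lat -48.4167°.
Cell spans 0.0833333° lon × 0.0416667° lat. NE corner is SW corner plus one full cell.
latitude -48.3750, longitude -78.9167.

-48.3750, -78.9167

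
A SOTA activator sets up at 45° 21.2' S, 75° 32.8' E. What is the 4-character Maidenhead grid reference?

Shift to the Maidenhead origin (180°W, 90°S): lon 255.55, lat 44.65.
Field: lon ⌊255.55/20⌋ = 12 → M; lat ⌊44.65/10⌋ = 4 → E.
Square: lon ⌊15.55/2⌋ = 7; lat ⌊4.65/1⌋ = 4.

ME74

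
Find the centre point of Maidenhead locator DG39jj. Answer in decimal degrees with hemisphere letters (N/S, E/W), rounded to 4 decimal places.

Field D=3, G=6: +3·20° lon, +6·10° lat → SW at lon -120°, lat -30°.
Square 3, 9: +3·2° lon, +9·1° lat → SW at lon -114°, lat -21°.
Subsquare j=9, j=9: +9·0.0833333° lon, +9·0.0416667° lat → SW at lon -113.25°, lat -20.625°.
Cell spans 0.0833333° lon × 0.0416667° lat. Centre is SW corner plus half of each.
latitude 20.6042° S, longitude 113.2083° W.

20.6042° S, 113.2083° W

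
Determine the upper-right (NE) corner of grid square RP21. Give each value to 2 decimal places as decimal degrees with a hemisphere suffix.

Field R=17, P=15: +17·20° lon, +15·10° lat → SW at lon 160°, lat 60°.
Square 2, 1: +2·2° lon, +1·1° lat → SW at lon 164°, lat 61°.
Cell spans 2° lon × 1° lat. NE corner is SW corner plus one full cell.
latitude 62.00° N, longitude 166.00° E.

62.00° N, 166.00° E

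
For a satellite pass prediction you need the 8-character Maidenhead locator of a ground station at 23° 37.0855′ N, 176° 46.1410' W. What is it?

Offset from 180°W / 90°S: lon 3.23098°, lat 113.61809°.
Field: lon ⌊3.23098/20⌋ = 0 → A; lat ⌊113.61809/10⌋ = 11 → L.
Square: lon ⌊3.23098/2⌋ = 1; lat ⌊3.61809/1⌋ = 3.
Subsquare: lon ⌊1.23098/0.0833333⌋ = 14 → o; lat ⌊0.61809/0.0416667⌋ = 14 → o.
Extended square: lon ⌊0.06432/0.00833333⌋ = 7; lat ⌊0.03476/0.00416667⌋ = 8.

AL13oo78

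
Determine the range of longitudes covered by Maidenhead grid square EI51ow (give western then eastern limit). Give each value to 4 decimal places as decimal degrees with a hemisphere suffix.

Field E=4, I=8: +4·20° lon, +8·10° lat → SW at lon -100°, lat -10°.
Square 5, 1: +5·2° lon, +1·1° lat → SW at lon -90°, lat -9°.
Subsquare o=14, w=22: +14·0.0833333° lon, +22·0.0416667° lat → SW at lon -88.8333°, lat -8.08333°.
Cell spans 0.0833333° lon × 0.0416667° lat.
west 88.8333° W, east 88.7500° W.

88.8333° W, 88.7500° W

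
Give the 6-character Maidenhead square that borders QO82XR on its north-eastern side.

QO92as

Longitude subsquare x = 23; +1 → 24, wraps to 0 = a, carry into square.
Longitude square 8; +1 → 9.
Latitude subsquare r = 17; +1 → 18 = s.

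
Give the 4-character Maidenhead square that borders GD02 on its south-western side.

Longitude square 0; −1 → -1, wraps to 9, carry into field.
Longitude field G = 6; −1 → 5 = F.
Latitude square 2; −1 → 1.

FD91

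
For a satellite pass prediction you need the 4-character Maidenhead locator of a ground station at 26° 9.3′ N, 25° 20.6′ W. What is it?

HL76

Add 180° to longitude and 90° to latitude: 154.66, 116.16.
Field: lon ⌊154.66/20⌋ = 7 → H; lat ⌊116.16/10⌋ = 11 → L.
Square: lon ⌊14.66/2⌋ = 7; lat ⌊6.16/1⌋ = 6.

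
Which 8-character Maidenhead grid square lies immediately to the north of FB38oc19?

FB38od10

Latitude extended square 9; +1 → 10, wraps to 0, carry into subsquare.
Latitude subsquare c = 2; +1 → 3 = d.
The longitude characters are unchanged.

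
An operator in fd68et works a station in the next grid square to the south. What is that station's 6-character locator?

FD68es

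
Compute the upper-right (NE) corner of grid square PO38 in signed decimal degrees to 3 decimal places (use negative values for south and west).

Field P=15, O=14: +15·20° lon, +14·10° lat → SW at lon 120°, lat 50°.
Square 3, 8: +3·2° lon, +8·1° lat → SW at lon 126°, lat 58°.
Cell spans 2° lon × 1° lat. NE corner is SW corner plus one full cell.
latitude 59.000, longitude 128.000.

59.000, 128.000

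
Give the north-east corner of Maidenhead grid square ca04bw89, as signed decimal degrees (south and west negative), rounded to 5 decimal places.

-85.04167, -139.84167

Field C=2, A=0: +2·20° lon, +0·10° lat → SW at lon -140°, lat -90°.
Square 0, 4: +0·2° lon, +4·1° lat → SW at lon -140°, lat -86°.
Subsquare b=1, w=22: +1·0.0833333° lon, +22·0.0416667° lat → SW at lon -139.917°, lat -85.0833°.
Extended square 8, 9: +8·0.00833333° lon, +9·0.00416667° lat → SW at lon -139.85°, lat -85.0458°.
Cell spans 0.00833333° lon × 0.00416667° lat. NE corner is SW corner plus one full cell.
latitude -85.04167, longitude -139.84167.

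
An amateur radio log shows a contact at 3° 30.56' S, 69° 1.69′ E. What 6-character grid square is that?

MI46ml

Offset from 180°W / 90°S: lon 249.0282°, lat 86.4907°.
Field: lon ⌊249.0282/20⌋ = 12 → M; lat ⌊86.4907/10⌋ = 8 → I.
Square: lon ⌊9.0282/2⌋ = 4; lat ⌊6.4907/1⌋ = 6.
Subsquare: lon ⌊1.0282/0.0833333⌋ = 12 → m; lat ⌊0.4907/0.0416667⌋ = 11 → l.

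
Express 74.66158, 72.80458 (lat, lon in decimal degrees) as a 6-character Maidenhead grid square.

MQ64jp

Shift to the Maidenhead origin (180°W, 90°S): lon 252.8046, lat 164.6616.
Field (20°×10°, letters A–R): 252.8046/20 → 12 → M, 164.6616/10 → 16 → Q; chars MQ.
Square (2°×1°, digits 0–9): 12.8046/2 → 6, 4.6616/1 → 4; chars 64.
Subsquare (5′×2.5′, letters a–x): 0.8046/0.0833333 → 9 → j, 0.6616/0.0416667 → 15 → p; chars jp.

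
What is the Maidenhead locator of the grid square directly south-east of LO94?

MO03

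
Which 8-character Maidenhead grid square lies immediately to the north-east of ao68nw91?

Longitude extended square 9; +1 → 10, wraps to 0, carry into subsquare.
Longitude subsquare n = 13; +1 → 14 = o.
Latitude extended square 1; +1 → 2.

AO68ow02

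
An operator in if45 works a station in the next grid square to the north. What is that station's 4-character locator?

IF46

Latitude square 5; +1 → 6.
The longitude characters are unchanged.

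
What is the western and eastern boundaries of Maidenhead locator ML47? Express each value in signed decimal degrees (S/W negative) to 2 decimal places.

68.00, 70.00

Field M=12, L=11: +12·20° lon, +11·10° lat → SW at lon 60°, lat 20°.
Square 4, 7: +4·2° lon, +7·1° lat → SW at lon 68°, lat 27°.
Cell spans 2° lon × 1° lat.
west 68.00, east 70.00.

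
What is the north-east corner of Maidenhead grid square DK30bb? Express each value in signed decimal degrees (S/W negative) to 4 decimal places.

10.0833, -113.8333

Field D=3, K=10: +3·20° lon, +10·10° lat → SW at lon -120°, lat 10°.
Square 3, 0: +3·2° lon, +0·1° lat → SW at lon -114°, lat 10°.
Subsquare b=1, b=1: +1·0.0833333° lon, +1·0.0416667° lat → SW at lon -113.917°, lat 10.0417°.
Cell spans 0.0833333° lon × 0.0416667° lat. NE corner is SW corner plus one full cell.
latitude 10.0833, longitude -113.8333.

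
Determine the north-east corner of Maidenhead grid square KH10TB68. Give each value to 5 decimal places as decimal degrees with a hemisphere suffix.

19.92083° S, 23.64167° E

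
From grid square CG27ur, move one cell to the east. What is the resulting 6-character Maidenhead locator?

Longitude subsquare u = 20; +1 → 21 = v.
The latitude characters are unchanged.

CG27vr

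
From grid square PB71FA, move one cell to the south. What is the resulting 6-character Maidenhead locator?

PB70fx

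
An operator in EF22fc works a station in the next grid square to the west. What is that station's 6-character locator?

Longitude subsquare f = 5; −1 → 4 = e.
The latitude characters are unchanged.

EF22ec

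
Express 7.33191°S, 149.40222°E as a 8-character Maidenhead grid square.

Offset from 180°W / 90°S: lon 329.40222°, lat 82.66809°.
Field: lon ⌊329.40222/20⌋ = 16 → Q; lat ⌊82.66809/10⌋ = 8 → I.
Square: lon ⌊9.40222/2⌋ = 4; lat ⌊2.66809/1⌋ = 2.
Subsquare: lon ⌊1.40222/0.0833333⌋ = 16 → q; lat ⌊0.66809/0.0416667⌋ = 16 → q.
Extended square: lon ⌊0.06889/0.00833333⌋ = 8; lat ⌊0.00142/0.00416667⌋ = 0.

QI42qq80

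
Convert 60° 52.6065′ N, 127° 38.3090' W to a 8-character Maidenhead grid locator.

Offset from 180°W / 90°S: lon 52.36152°, lat 150.87678°.
Field (20°×10°, letters A–R): lon ⌊52.36152/20⌋ = 2 → C; lat ⌊150.87678/10⌋ = 15 → P.
Square (2°×1°, digits 0–9): lon ⌊12.36152/2⌋ = 6; lat ⌊0.87678/1⌋ = 0.
Subsquare (5′×2.5′, letters a–x): lon ⌊0.36152/0.0833333⌋ = 4 → e; lat ⌊0.87678/0.0416667⌋ = 21 → v.
Extended square (30″×15″, digits 0–9): lon ⌊0.02818/0.00833333⌋ = 3; lat ⌊0.00178/0.00416667⌋ = 0.

CP60ev30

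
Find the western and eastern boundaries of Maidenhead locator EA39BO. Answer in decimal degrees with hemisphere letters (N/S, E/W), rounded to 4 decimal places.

93.9167° W, 93.8333° W

Field E=4, A=0: +4·20° lon, +0·10° lat → SW at lon -100°, lat -90°.
Square 3, 9: +3·2° lon, +9·1° lat → SW at lon -94°, lat -81°.
Subsquare b=1, o=14: +1·0.0833333° lon, +14·0.0416667° lat → SW at lon -93.9167°, lat -80.4167°.
Cell spans 0.0833333° lon × 0.0416667° lat.
west 93.9167° W, east 93.8333° W.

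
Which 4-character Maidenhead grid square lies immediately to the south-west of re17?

RE06

Longitude square 1; −1 → 0.
Latitude square 7; −1 → 6.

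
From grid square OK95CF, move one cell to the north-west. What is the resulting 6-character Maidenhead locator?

OK95bg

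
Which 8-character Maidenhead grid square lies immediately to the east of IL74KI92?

IL74li02

Longitude extended square 9; +1 → 10, wraps to 0, carry into subsquare.
Longitude subsquare k = 10; +1 → 11 = l.
The latitude characters are unchanged.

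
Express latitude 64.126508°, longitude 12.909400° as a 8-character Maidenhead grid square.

JP64kd90

Offset from 180°W / 90°S: lon 192.90940°, lat 154.12651°.
Field: 192.90940/20 → 9 → J, 154.12651/10 → 15 → P; chars JP.
Square: 12.90940/2 → 6, 4.12651/1 → 4; chars 64.
Subsquare: 0.90940/0.0833333 → 10 → k, 0.12651/0.0416667 → 3 → d; chars kd.
Extended square: 0.07607/0.00833333 → 9, 0.00151/0.00416667 → 0; chars 90.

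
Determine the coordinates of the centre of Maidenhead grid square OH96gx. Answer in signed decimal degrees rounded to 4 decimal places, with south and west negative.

-13.0208, 118.5417

Field O=14, H=7: +14·20° lon, +7·10° lat → SW at lon 100°, lat -20°.
Square 9, 6: +9·2° lon, +6·1° lat → SW at lon 118°, lat -14°.
Subsquare g=6, x=23: +6·0.0833333° lon, +23·0.0416667° lat → SW at lon 118.5°, lat -13.0417°.
Cell spans 0.0833333° lon × 0.0416667° lat. Centre is SW corner plus half of each.
latitude -13.0208, longitude 118.5417.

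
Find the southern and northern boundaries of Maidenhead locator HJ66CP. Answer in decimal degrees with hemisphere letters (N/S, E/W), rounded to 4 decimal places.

6.6250° N, 6.6667° N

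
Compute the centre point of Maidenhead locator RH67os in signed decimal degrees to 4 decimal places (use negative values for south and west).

-12.2292, 173.2083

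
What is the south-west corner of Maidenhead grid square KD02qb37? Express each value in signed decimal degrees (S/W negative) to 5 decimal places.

Field K=10, D=3: +10·20° lon, +3·10° lat → SW at lon 20°, lat -60°.
Square 0, 2: +0·2° lon, +2·1° lat → SW at lon 20°, lat -58°.
Subsquare q=16, b=1: +16·0.0833333° lon, +1·0.0416667° lat → SW at lon 21.3333°, lat -57.9583°.
Extended square 3, 7: +3·0.00833333° lon, +7·0.00416667° lat → SW at lon 21.3583°, lat -57.9292°.
latitude -57.92917, longitude 21.35833.

-57.92917, 21.35833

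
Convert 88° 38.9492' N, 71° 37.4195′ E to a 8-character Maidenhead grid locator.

MR58tp45

Offset from 180°W / 90°S: lon 251.62366°, lat 178.64915°.
Field: lon ⌊251.62366/20⌋ = 12 → M; lat ⌊178.64915/10⌋ = 17 → R.
Square: lon ⌊11.62366/2⌋ = 5; lat ⌊8.64915/1⌋ = 8.
Subsquare: lon ⌊1.62366/0.0833333⌋ = 19 → t; lat ⌊0.64915/0.0416667⌋ = 15 → p.
Extended square: lon ⌊0.04033/0.00833333⌋ = 4; lat ⌊0.02415/0.00416667⌋ = 5.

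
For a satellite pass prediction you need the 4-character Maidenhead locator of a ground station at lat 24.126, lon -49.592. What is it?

GL54

Offset from 180°W / 90°S: lon 130.41°, lat 114.13°.
Field (20°×10°, letters A–R): lon ⌊130.41/20⌋ = 6 → G; lat ⌊114.13/10⌋ = 11 → L.
Square (2°×1°, digits 0–9): lon ⌊10.41/2⌋ = 5; lat ⌊4.13/1⌋ = 4.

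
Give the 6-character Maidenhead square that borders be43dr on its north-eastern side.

BE43es

Longitude subsquare d = 3; +1 → 4 = e.
Latitude subsquare r = 17; +1 → 18 = s.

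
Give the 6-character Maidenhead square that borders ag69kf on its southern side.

AG69ke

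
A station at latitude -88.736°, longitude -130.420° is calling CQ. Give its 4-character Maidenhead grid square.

Shift to the Maidenhead origin (180°W, 90°S): lon 49.58, lat 1.26.
Field: 49.58/20 → 2 → C, 1.26/10 → 0 → A; chars CA.
Square: 9.58/2 → 4, 1.26/1 → 1; chars 41.

CA41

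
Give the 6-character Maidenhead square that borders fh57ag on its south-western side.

Longitude subsquare a = 0; −1 → -1, wraps to 23 = x, carry into square.
Longitude square 5; −1 → 4.
Latitude subsquare g = 6; −1 → 5 = f.

FH47xf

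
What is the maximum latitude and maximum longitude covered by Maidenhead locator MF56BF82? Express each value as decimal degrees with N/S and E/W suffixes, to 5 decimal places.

Field M=12, F=5: +12·20° lon, +5·10° lat → SW at lon 60°, lat -40°.
Square 5, 6: +5·2° lon, +6·1° lat → SW at lon 70°, lat -34°.
Subsquare b=1, f=5: +1·0.0833333° lon, +5·0.0416667° lat → SW at lon 70.0833°, lat -33.7917°.
Extended square 8, 2: +8·0.00833333° lon, +2·0.00416667° lat → SW at lon 70.15°, lat -33.7833°.
Cell spans 0.00833333° lon × 0.00416667° lat. NE corner is SW corner plus one full cell.
latitude 33.77917° S, longitude 70.15833° E.

33.77917° S, 70.15833° E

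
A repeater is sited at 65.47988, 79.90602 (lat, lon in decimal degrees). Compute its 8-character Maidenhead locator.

MP95wl85

Add 180° to longitude and 90° to latitude: 259.90602, 155.47988.
Field (20°×10°, letters A–R): lon ⌊259.90602/20⌋ = 12 → M; lat ⌊155.47988/10⌋ = 15 → P.
Square (2°×1°, digits 0–9): lon ⌊19.90602/2⌋ = 9; lat ⌊5.47988/1⌋ = 5.
Subsquare (5′×2.5′, letters a–x): lon ⌊1.90602/0.0833333⌋ = 22 → w; lat ⌊0.47988/0.0416667⌋ = 11 → l.
Extended square (30″×15″, digits 0–9): lon ⌊0.07269/0.00833333⌋ = 8; lat ⌊0.02155/0.00416667⌋ = 5.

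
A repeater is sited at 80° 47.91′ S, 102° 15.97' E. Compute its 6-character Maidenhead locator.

OA19de

Shift to the Maidenhead origin (180°W, 90°S): lon 282.2662, lat 9.2015.
Field: lon ⌊282.2662/20⌋ = 14 → O; lat ⌊9.2015/10⌋ = 0 → A.
Square: lon ⌊2.2662/2⌋ = 1; lat ⌊9.2015/1⌋ = 9.
Subsquare: lon ⌊0.2662/0.0833333⌋ = 3 → d; lat ⌊0.2015/0.0416667⌋ = 4 → e.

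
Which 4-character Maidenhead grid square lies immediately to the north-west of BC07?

Longitude square 0; −1 → -1, wraps to 9, carry into field.
Longitude field B = 1; −1 → 0 = A.
Latitude square 7; +1 → 8.

AC98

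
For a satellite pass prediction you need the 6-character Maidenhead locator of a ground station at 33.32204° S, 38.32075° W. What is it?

HF06uq

Add 180° to longitude and 90° to latitude: 141.6792, 56.6780.
Field: lon ⌊141.6792/20⌋ = 7 → H; lat ⌊56.6780/10⌋ = 5 → F.
Square: lon ⌊1.6792/2⌋ = 0; lat ⌊6.6780/1⌋ = 6.
Subsquare: lon ⌊1.6792/0.0833333⌋ = 20 → u; lat ⌊0.6780/0.0416667⌋ = 16 → q.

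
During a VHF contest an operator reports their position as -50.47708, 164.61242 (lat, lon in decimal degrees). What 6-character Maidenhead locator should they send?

Add 180° to longitude and 90° to latitude: 344.6124, 39.5229.
Field: 344.6124/20 → 17 → R, 39.5229/10 → 3 → D; chars RD.
Square: 4.6124/2 → 2, 9.5229/1 → 9; chars 29.
Subsquare: 0.6124/0.0833333 → 7 → h, 0.5229/0.0416667 → 12 → m; chars hm.

RD29hm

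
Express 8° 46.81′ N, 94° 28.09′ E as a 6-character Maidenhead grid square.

Offset from 180°W / 90°S: lon 274.4682°, lat 98.7802°.
Field (20°×10°, letters A–R): lon ⌊274.4682/20⌋ = 13 → N; lat ⌊98.7802/10⌋ = 9 → J.
Square (2°×1°, digits 0–9): lon ⌊14.4682/2⌋ = 7; lat ⌊8.7802/1⌋ = 8.
Subsquare (5′×2.5′, letters a–x): lon ⌊0.4682/0.0833333⌋ = 5 → f; lat ⌊0.7802/0.0416667⌋ = 18 → s.

NJ78fs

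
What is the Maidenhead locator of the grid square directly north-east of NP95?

Longitude square 9; +1 → 10, wraps to 0, carry into field.
Longitude field N = 13; +1 → 14 = O.
Latitude square 5; +1 → 6.

OP06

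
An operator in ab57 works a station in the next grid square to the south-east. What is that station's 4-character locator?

AB66

Longitude square 5; +1 → 6.
Latitude square 7; −1 → 6.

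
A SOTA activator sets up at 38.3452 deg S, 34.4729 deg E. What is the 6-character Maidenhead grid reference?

KF71fp

Add 180° to longitude and 90° to latitude: 214.4729, 51.6548.
Field (20°×10°, letters A–R): lon ⌊214.4729/20⌋ = 10 → K; lat ⌊51.6548/10⌋ = 5 → F.
Square (2°×1°, digits 0–9): lon ⌊14.4729/2⌋ = 7; lat ⌊1.6548/1⌋ = 1.
Subsquare (5′×2.5′, letters a–x): lon ⌊0.4729/0.0833333⌋ = 5 → f; lat ⌊0.6548/0.0416667⌋ = 15 → p.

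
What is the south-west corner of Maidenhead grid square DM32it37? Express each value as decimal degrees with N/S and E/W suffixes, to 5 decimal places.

32.82083° N, 113.30833° W

Field D=3, M=12: +3·20° lon, +12·10° lat → SW at lon -120°, lat 30°.
Square 3, 2: +3·2° lon, +2·1° lat → SW at lon -114°, lat 32°.
Subsquare i=8, t=19: +8·0.0833333° lon, +19·0.0416667° lat → SW at lon -113.333°, lat 32.7917°.
Extended square 3, 7: +3·0.00833333° lon, +7·0.00416667° lat → SW at lon -113.308°, lat 32.8208°.
latitude 32.82083° N, longitude 113.30833° W.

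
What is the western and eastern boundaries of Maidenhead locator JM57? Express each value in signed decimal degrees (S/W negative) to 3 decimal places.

10.000, 12.000

Field J=9, M=12: +9·20° lon, +12·10° lat → SW at lon 0°, lat 30°.
Square 5, 7: +5·2° lon, +7·1° lat → SW at lon 10°, lat 37°.
Cell spans 2° lon × 1° lat.
west 10.000, east 12.000.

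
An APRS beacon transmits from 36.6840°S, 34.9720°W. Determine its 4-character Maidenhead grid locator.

Shift to the Maidenhead origin (180°W, 90°S): lon 145.03, lat 53.32.
Field: lon ⌊145.03/20⌋ = 7 → H; lat ⌊53.32/10⌋ = 5 → F.
Square: lon ⌊5.03/2⌋ = 2; lat ⌊3.32/1⌋ = 3.

HF23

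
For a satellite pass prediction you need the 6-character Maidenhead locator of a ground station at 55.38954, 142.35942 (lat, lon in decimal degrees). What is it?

Shift to the Maidenhead origin (180°W, 90°S): lon 322.3594, lat 145.3895.
Field (20°×10°, letters A–R): lon ⌊322.3594/20⌋ = 16 → Q; lat ⌊145.3895/10⌋ = 14 → O.
Square (2°×1°, digits 0–9): lon ⌊2.3594/2⌋ = 1; lat ⌊5.3895/1⌋ = 5.
Subsquare (5′×2.5′, letters a–x): lon ⌊0.3594/0.0833333⌋ = 4 → e; lat ⌊0.3895/0.0416667⌋ = 9 → j.

QO15ej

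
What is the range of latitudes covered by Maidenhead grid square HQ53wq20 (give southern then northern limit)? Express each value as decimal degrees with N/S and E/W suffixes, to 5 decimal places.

73.66667° N, 73.67083° N

Field H=7, Q=16: +7·20° lon, +16·10° lat → SW at lon -40°, lat 70°.
Square 5, 3: +5·2° lon, +3·1° lat → SW at lon -30°, lat 73°.
Subsquare w=22, q=16: +22·0.0833333° lon, +16·0.0416667° lat → SW at lon -28.1667°, lat 73.6667°.
Extended square 2, 0: +2·0.00833333° lon, +0·0.00416667° lat → SW at lon -28.15°, lat 73.6667°.
Cell spans 0.00833333° lon × 0.00416667° lat.
south 73.66667° N, north 73.67083° N.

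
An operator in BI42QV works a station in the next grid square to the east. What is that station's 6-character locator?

Longitude subsquare q = 16; +1 → 17 = r.
The latitude characters are unchanged.

BI42rv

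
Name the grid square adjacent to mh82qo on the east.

Longitude subsquare q = 16; +1 → 17 = r.
The latitude characters are unchanged.

MH82ro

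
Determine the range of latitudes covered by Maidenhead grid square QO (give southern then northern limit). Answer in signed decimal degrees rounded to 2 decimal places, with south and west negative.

50.00, 60.00

Field Q=16, O=14: +16·20° lon, +14·10° lat → SW at lon 140°, lat 50°.
Cell spans 20° lon × 10° lat.
south 50.00, north 60.00.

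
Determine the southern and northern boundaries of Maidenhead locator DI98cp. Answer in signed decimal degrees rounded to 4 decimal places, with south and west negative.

-1.3750, -1.3333

Field D=3, I=8: +3·20° lon, +8·10° lat → SW at lon -120°, lat -10°.
Square 9, 8: +9·2° lon, +8·1° lat → SW at lon -102°, lat -2°.
Subsquare c=2, p=15: +2·0.0833333° lon, +15·0.0416667° lat → SW at lon -101.833°, lat -1.375°.
Cell spans 0.0833333° lon × 0.0416667° lat.
south -1.3750, north -1.3333.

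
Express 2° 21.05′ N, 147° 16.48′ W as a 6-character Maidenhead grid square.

Shift to the Maidenhead origin (180°W, 90°S): lon 32.7253, lat 92.3508.
Field: lon ⌊32.7253/20⌋ = 1 → B; lat ⌊92.3508/10⌋ = 9 → J.
Square: lon ⌊12.7253/2⌋ = 6; lat ⌊2.3508/1⌋ = 2.
Subsquare: lon ⌊0.7253/0.0833333⌋ = 8 → i; lat ⌊0.3508/0.0416667⌋ = 8 → i.

BJ62ii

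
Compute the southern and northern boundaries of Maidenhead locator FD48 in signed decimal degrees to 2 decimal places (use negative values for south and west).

Field F=5, D=3: +5·20° lon, +3·10° lat → SW at lon -80°, lat -60°.
Square 4, 8: +4·2° lon, +8·1° lat → SW at lon -72°, lat -52°.
Cell spans 2° lon × 1° lat.
south -52.00, north -51.00.

-52.00, -51.00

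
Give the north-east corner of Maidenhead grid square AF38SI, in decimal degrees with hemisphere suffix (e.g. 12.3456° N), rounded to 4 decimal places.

31.6250° S, 172.4167° W

Field A=0, F=5: +0·20° lon, +5·10° lat → SW at lon -180°, lat -40°.
Square 3, 8: +3·2° lon, +8·1° lat → SW at lon -174°, lat -32°.
Subsquare s=18, i=8: +18·0.0833333° lon, +8·0.0416667° lat → SW at lon -172.5°, lat -31.6667°.
Cell spans 0.0833333° lon × 0.0416667° lat. NE corner is SW corner plus one full cell.
latitude 31.6250° S, longitude 172.4167° W.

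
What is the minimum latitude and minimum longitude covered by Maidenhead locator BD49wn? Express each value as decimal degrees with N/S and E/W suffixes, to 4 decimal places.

50.4583° S, 150.1667° W

Field B=1, D=3: +1·20° lon, +3·10° lat → SW at lon -160°, lat -60°.
Square 4, 9: +4·2° lon, +9·1° lat → SW at lon -152°, lat -51°.
Subsquare w=22, n=13: +22·0.0833333° lon, +13·0.0416667° lat → SW at lon -150.167°, lat -50.4583°.
latitude 50.4583° S, longitude 150.1667° W.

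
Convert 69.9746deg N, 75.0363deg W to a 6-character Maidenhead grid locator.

FP29lx

Offset from 180°W / 90°S: lon 104.9637°, lat 159.9746°.
Field: lon ⌊104.9637/20⌋ = 5 → F; lat ⌊159.9746/10⌋ = 15 → P.
Square: lon ⌊4.9637/2⌋ = 2; lat ⌊9.9746/1⌋ = 9.
Subsquare: lon ⌊0.9637/0.0833333⌋ = 11 → l; lat ⌊0.9746/0.0416667⌋ = 23 → x.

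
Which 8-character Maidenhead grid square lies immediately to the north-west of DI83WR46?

DI83wr37

Longitude extended square 4; −1 → 3.
Latitude extended square 6; +1 → 7.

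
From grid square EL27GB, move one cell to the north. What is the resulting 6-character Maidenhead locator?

Latitude subsquare b = 1; +1 → 2 = c.
The longitude characters are unchanged.

EL27gc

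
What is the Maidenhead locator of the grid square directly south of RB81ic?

RB81ib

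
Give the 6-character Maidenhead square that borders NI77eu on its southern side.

Latitude subsquare u = 20; −1 → 19 = t.
The longitude characters are unchanged.

NI77et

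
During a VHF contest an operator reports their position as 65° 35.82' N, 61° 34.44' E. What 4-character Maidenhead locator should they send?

MP05

Add 180° to longitude and 90° to latitude: 241.57, 155.60.
Field (20°×10°, letters A–R): 241.57/20 → 12 → M, 155.60/10 → 15 → P; chars MP.
Square (2°×1°, digits 0–9): 1.57/2 → 0, 5.60/1 → 5; chars 05.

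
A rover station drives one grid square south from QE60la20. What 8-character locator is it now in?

Latitude extended square 0; −1 → -1, wraps to 9, carry into subsquare.
Latitude subsquare a = 0; −1 → -1, wraps to 23 = x, carry into square.
Latitude square 0; −1 → -1, wraps to 9, carry into field.
Latitude field E = 4; −1 → 3 = D.
The longitude characters are unchanged.

QD69lx29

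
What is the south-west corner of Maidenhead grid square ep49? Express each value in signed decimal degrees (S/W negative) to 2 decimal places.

Field E=4, P=15: +4·20° lon, +15·10° lat → SW at lon -100°, lat 60°.
Square 4, 9: +4·2° lon, +9·1° lat → SW at lon -92°, lat 69°.
latitude 69.00, longitude -92.00.

69.00, -92.00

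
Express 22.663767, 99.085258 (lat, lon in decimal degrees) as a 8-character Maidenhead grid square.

NL92np09

Shift to the Maidenhead origin (180°W, 90°S): lon 279.08526, lat 112.66377.
Field: lon ⌊279.08526/20⌋ = 13 → N; lat ⌊112.66377/10⌋ = 11 → L.
Square: lon ⌊19.08526/2⌋ = 9; lat ⌊2.66377/1⌋ = 2.
Subsquare: lon ⌊1.08526/0.0833333⌋ = 13 → n; lat ⌊0.66377/0.0416667⌋ = 15 → p.
Extended square: lon ⌊0.00192/0.00833333⌋ = 0; lat ⌊0.03877/0.00416667⌋ = 9.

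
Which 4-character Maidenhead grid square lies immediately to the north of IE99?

Latitude square 9; +1 → 10, wraps to 0, carry into field.
Latitude field E = 4; +1 → 5 = F.
The longitude characters are unchanged.

IF90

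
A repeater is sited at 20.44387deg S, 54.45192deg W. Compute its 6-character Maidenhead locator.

GG29sn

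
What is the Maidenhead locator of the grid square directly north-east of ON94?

PN05

Longitude square 9; +1 → 10, wraps to 0, carry into field.
Longitude field O = 14; +1 → 15 = P.
Latitude square 4; +1 → 5.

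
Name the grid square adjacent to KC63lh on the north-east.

KC63mi

Longitude subsquare l = 11; +1 → 12 = m.
Latitude subsquare h = 7; +1 → 8 = i.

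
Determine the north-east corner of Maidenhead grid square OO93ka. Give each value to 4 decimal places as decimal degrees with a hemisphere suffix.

Field O=14, O=14: +14·20° lon, +14·10° lat → SW at lon 100°, lat 50°.
Square 9, 3: +9·2° lon, +3·1° lat → SW at lon 118°, lat 53°.
Subsquare k=10, a=0: +10·0.0833333° lon, +0·0.0416667° lat → SW at lon 118.833°, lat 53°.
Cell spans 0.0833333° lon × 0.0416667° lat. NE corner is SW corner plus one full cell.
latitude 53.0417° N, longitude 118.9167° E.

53.0417° N, 118.9167° E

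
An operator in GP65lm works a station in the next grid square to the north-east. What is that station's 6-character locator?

Longitude subsquare l = 11; +1 → 12 = m.
Latitude subsquare m = 12; +1 → 13 = n.

GP65mn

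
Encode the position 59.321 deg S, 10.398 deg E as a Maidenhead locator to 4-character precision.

JD50

Add 180° to longitude and 90° to latitude: 190.40, 30.68.
Field (20°×10°, letters A–R): lon ⌊190.40/20⌋ = 9 → J; lat ⌊30.68/10⌋ = 3 → D.
Square (2°×1°, digits 0–9): lon ⌊10.40/2⌋ = 5; lat ⌊0.68/1⌋ = 0.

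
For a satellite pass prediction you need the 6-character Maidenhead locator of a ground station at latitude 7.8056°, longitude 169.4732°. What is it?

Shift to the Maidenhead origin (180°W, 90°S): lon 349.4732, lat 97.8056.
Field: 349.4732/20 → 17 → R, 97.8056/10 → 9 → J; chars RJ.
Square: 9.4732/2 → 4, 7.8056/1 → 7; chars 47.
Subsquare: 1.4732/0.0833333 → 17 → r, 0.8056/0.0416667 → 19 → t; chars rt.

RJ47rt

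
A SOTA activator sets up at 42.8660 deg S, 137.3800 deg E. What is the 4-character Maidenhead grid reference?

PE87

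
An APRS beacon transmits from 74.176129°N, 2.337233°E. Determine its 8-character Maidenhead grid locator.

Shift to the Maidenhead origin (180°W, 90°S): lon 182.33723, lat 164.17613.
Field: lon ⌊182.33723/20⌋ = 9 → J; lat ⌊164.17613/10⌋ = 16 → Q.
Square: lon ⌊2.33723/2⌋ = 1; lat ⌊4.17613/1⌋ = 4.
Subsquare: lon ⌊0.33723/0.0833333⌋ = 4 → e; lat ⌊0.17613/0.0416667⌋ = 4 → e.
Extended square: lon ⌊0.00390/0.00833333⌋ = 0; lat ⌊0.00946/0.00416667⌋ = 2.

JQ14ee02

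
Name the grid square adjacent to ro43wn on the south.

RO43wm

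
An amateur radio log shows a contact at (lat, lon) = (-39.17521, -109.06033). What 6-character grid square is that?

DF50lt

Shift to the Maidenhead origin (180°W, 90°S): lon 70.9397, lat 50.8248.
Field (20°×10°, letters A–R): lon ⌊70.9397/20⌋ = 3 → D; lat ⌊50.8248/10⌋ = 5 → F.
Square (2°×1°, digits 0–9): lon ⌊10.9397/2⌋ = 5; lat ⌊0.8248/1⌋ = 0.
Subsquare (5′×2.5′, letters a–x): lon ⌊0.9397/0.0833333⌋ = 11 → l; lat ⌊0.8248/0.0416667⌋ = 19 → t.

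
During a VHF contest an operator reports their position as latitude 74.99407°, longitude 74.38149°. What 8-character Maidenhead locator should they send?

MQ74ex58

Shift to the Maidenhead origin (180°W, 90°S): lon 254.38149, lat 164.99407.
Field (20°×10°, letters A–R): lon ⌊254.38149/20⌋ = 12 → M; lat ⌊164.99407/10⌋ = 16 → Q.
Square (2°×1°, digits 0–9): lon ⌊14.38149/2⌋ = 7; lat ⌊4.99407/1⌋ = 4.
Subsquare (5′×2.5′, letters a–x): lon ⌊0.38149/0.0833333⌋ = 4 → e; lat ⌊0.99407/0.0416667⌋ = 23 → x.
Extended square (30″×15″, digits 0–9): lon ⌊0.04816/0.00833333⌋ = 5; lat ⌊0.03574/0.00416667⌋ = 8.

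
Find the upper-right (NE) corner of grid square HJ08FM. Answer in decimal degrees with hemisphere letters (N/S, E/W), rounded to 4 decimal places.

Field H=7, J=9: +7·20° lon, +9·10° lat → SW at lon -40°, lat 0°.
Square 0, 8: +0·2° lon, +8·1° lat → SW at lon -40°, lat 8°.
Subsquare f=5, m=12: +5·0.0833333° lon, +12·0.0416667° lat → SW at lon -39.5833°, lat 8.5°.
Cell spans 0.0833333° lon × 0.0416667° lat. NE corner is SW corner plus one full cell.
latitude 8.5417° N, longitude 39.5000° W.

8.5417° N, 39.5000° W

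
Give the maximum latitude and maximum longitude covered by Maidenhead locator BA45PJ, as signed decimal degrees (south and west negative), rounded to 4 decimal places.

-84.5833, -150.6667

Field B=1, A=0: +1·20° lon, +0·10° lat → SW at lon -160°, lat -90°.
Square 4, 5: +4·2° lon, +5·1° lat → SW at lon -152°, lat -85°.
Subsquare p=15, j=9: +15·0.0833333° lon, +9·0.0416667° lat → SW at lon -150.75°, lat -84.625°.
Cell spans 0.0833333° lon × 0.0416667° lat. NE corner is SW corner plus one full cell.
latitude -84.5833, longitude -150.6667.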